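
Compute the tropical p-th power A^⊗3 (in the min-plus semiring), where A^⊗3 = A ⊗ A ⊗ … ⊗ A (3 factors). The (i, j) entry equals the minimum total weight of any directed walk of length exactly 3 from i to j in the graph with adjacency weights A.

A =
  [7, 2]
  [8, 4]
A^⊗3 =
  [14, 10]
  [16, 12]

Each entry (A^⊗3)_ij equals the minimum over all length-3 walks i = v_0 → v_1 → … → v_3 = j of Σ_t A[v_t][v_{t+1}]. For example, for (i, j) = (0, 1) we minimise over 4 possible intermediate vertex sequences; the minimum is 10, attained along the walk 0 → 1 → 1 → 1.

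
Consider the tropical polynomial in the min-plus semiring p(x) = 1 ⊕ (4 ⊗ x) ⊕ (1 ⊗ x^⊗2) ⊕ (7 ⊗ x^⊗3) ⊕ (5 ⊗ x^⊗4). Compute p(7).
p(7) = 1

A tropical monomial a ⊗ x^⊗i evaluates to a + i · x. Evaluating each term at x = 7:
  Term 0 contributes 1 + 0 · 7 = 1
  Term 1 contributes 4 + 1 · 7 = 11
  Term 2 contributes 1 + 2 · 7 = 15
  Term 3 contributes 7 + 3 · 7 = 28
  Term 4 contributes 5 + 4 · 7 = 33
p(7) = ⊕ of these = min[1, 11, 15, 28, 33] = 1.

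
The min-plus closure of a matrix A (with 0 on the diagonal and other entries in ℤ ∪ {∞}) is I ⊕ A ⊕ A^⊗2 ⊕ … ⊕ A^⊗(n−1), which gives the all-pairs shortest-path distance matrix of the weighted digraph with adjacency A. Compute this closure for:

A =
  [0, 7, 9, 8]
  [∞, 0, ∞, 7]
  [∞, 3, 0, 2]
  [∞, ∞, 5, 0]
Closure =
  [0, 7, 9, 8]
  [∞, 0, 12, 7]
  [∞, 3, 0, 2]
  [∞, 8, 5, 0]

This is the Floyd-Warshall all-pairs shortest-path computation. For each intermediate vertex k = 0, 1, …, 3, update dist[i][j] ← min(dist[i][j], dist[i][k] + dist[k][j]). The final matrix gives, for each (i, j), the minimum total weight of any directed path from i to j (possibly empty when i = j).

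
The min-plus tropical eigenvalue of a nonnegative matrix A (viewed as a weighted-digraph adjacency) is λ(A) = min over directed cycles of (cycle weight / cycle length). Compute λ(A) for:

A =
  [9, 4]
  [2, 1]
λ(A) = 1

Enumerate directed cycles and compute their means (weight / length). Sample:
  cycle 0 → 0: weight = 9, length = 1, mean = 9/1 ≈ 9.000
  cycle 1 → 1: weight = 1, length = 1, mean = 1/1 ≈ 1.000
  cycle 0 → 1 → 0: weight = 6, length = 2, mean = 6/2 ≈ 3.000
  cycle 1 → 0 → 1: weight = 6, length = 2, mean = 6/2 ≈ 3.000
Minimum mean = 1.000, attained e.g. along the cycle 1 → 1 with weight 1 and length 1. So λ(A) = 1/1 = 1.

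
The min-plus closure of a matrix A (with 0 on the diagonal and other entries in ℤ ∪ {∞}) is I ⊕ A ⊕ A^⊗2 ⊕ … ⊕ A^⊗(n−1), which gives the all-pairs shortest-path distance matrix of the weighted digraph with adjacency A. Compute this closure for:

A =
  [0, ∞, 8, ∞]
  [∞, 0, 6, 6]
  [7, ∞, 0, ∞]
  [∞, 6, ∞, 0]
Closure =
  [0, ∞, 8, ∞]
  [13, 0, 6, 6]
  [7, ∞, 0, ∞]
  [19, 6, 12, 0]

This is the Floyd-Warshall all-pairs shortest-path computation. For each intermediate vertex k = 0, 1, …, 3, update dist[i][j] ← min(dist[i][j], dist[i][k] + dist[k][j]). The final matrix gives, for each (i, j), the minimum total weight of any directed path from i to j (possibly empty when i = j).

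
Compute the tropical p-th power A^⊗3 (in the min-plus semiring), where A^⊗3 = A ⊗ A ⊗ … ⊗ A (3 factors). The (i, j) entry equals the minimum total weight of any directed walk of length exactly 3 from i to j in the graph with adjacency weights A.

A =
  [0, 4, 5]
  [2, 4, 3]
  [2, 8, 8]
A^⊗3 =
  [0, 4, 5]
  [2, 6, 7]
  [2, 6, 7]

Each entry (A^⊗3)_ij equals the minimum over all length-3 walks i = v_0 → v_1 → … → v_3 = j of Σ_t A[v_t][v_{t+1}]. For example, for (i, j) = (0, 2) we minimise over 9 possible intermediate vertex sequences; the minimum is 5, attained along the walk 0 → 0 → 0 → 2.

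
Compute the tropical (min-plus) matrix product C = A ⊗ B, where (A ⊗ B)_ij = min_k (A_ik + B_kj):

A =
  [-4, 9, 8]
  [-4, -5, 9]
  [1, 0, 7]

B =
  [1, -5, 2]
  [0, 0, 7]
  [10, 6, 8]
A ⊗ B =
  [-3, -9, -2]
  [-5, -9, -2]
  [0, -4, 3]

Apply the min-plus product entry-by-entry:
  C[0][0] = min over k of (A[0][0] + B[0][0] = -4 + 1 = -3, A[0][1] + B[1][0] = 9 + 0 = 9, A[0][2] + B[2][0] = 8 + 10 = 18) = -3 (attained at k = 0)
  C[0][1] = min over k of (A[0][0] + B[0][1] = -4 + -5 = -9, A[0][1] + B[1][1] = 9 + 0 = 9, A[0][2] + B[2][1] = 8 + 6 = 14) = -9 (attained at k = 0)
  C[0][2] = min over k of (A[0][0] + B[0][2] = -4 + 2 = -2, A[0][1] + B[1][2] = 9 + 7 = 16, A[0][2] + B[2][2] = 8 + 8 = 16) = -2 (attained at k = 0)
  C[1][0] = min over k of (A[1][0] + B[0][0] = -4 + 1 = -3, A[1][1] + B[1][0] = -5 + 0 = -5, A[1][2] + B[2][0] = 9 + 10 = 19) = -5 (attained at k = 1)
  C[1][1] = min over k of (A[1][0] + B[0][1] = -4 + -5 = -9, A[1][1] + B[1][1] = -5 + 0 = -5, A[1][2] + B[2][1] = 9 + 6 = 15) = -9 (attained at k = 0)
  C[1][2] = min over k of (A[1][0] + B[0][2] = -4 + 2 = -2, A[1][1] + B[1][2] = -5 + 7 = 2, A[1][2] + B[2][2] = 9 + 8 = 17) = -2 (attained at k = 0)
  C[2][0] = min over k of (A[2][0] + B[0][0] = 1 + 1 = 2, A[2][1] + B[1][0] = 0 + 0 = 0, A[2][2] + B[2][0] = 7 + 10 = 17) = 0 (attained at k = 1)
  C[2][1] = min over k of (A[2][0] + B[0][1] = 1 + -5 = -4, A[2][1] + B[1][1] = 0 + 0 = 0, A[2][2] + B[2][1] = 7 + 6 = 13) = -4 (attained at k = 0)
  C[2][2] = min over k of (A[2][0] + B[0][2] = 1 + 2 = 3, A[2][1] + B[1][2] = 0 + 7 = 7, A[2][2] + B[2][2] = 7 + 8 = 15) = 3 (attained at k = 0)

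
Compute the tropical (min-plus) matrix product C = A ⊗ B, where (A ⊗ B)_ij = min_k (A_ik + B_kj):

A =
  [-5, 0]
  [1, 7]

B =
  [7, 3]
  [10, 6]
A ⊗ B =
  [2, -2]
  [8, 4]

Apply the min-plus product entry-by-entry:
  C[0][0] = min over k of (A[0][0] + B[0][0] = -5 + 7 = 2, A[0][1] + B[1][0] = 0 + 10 = 10) = 2 (attained at k = 0)
  C[0][1] = min over k of (A[0][0] + B[0][1] = -5 + 3 = -2, A[0][1] + B[1][1] = 0 + 6 = 6) = -2 (attained at k = 0)
  C[1][0] = min over k of (A[1][0] + B[0][0] = 1 + 7 = 8, A[1][1] + B[1][0] = 7 + 10 = 17) = 8 (attained at k = 0)
  C[1][1] = min over k of (A[1][0] + B[0][1] = 1 + 3 = 4, A[1][1] + B[1][1] = 7 + 6 = 13) = 4 (attained at k = 0)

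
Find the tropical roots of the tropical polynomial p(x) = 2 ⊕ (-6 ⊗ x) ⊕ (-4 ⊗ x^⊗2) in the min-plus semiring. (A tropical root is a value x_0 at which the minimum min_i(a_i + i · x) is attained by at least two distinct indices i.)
Roots: {-2, 8}

Each tropical root is a break point of the lower envelope of the lines y = a_i + i · x (there are 3 lines, with slopes 0, 1, ..., 2). Only the lines that attain the minimum somewhere contribute to roots; other lines are dominated. Here the surviving (envelope) indices are i = 2, i = 1, i = 0.
Intersections between consecutive envelope lines give the roots: for adjacent envelope indices i < j the intersection is x = (a_i − a_j) / (j − i). Reading off the sorted break points: {-2, 8}.
Verification: at each break x_0, at least two indices attain the minimum of min_i(a_i + i · x_0).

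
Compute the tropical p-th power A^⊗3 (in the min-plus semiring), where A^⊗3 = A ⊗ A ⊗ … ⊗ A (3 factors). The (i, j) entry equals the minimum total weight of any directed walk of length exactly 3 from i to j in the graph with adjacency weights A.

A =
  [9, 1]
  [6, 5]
A^⊗3 =
  [12, 8]
  [13, 12]

Each entry (A^⊗3)_ij equals the minimum over all length-3 walks i = v_0 → v_1 → … → v_3 = j of Σ_t A[v_t][v_{t+1}]. For example, for (i, j) = (0, 1) we minimise over 4 possible intermediate vertex sequences; the minimum is 8, attained along the walk 0 → 1 → 0 → 1.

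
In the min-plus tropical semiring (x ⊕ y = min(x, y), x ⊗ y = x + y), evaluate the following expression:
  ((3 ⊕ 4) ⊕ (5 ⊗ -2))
((3 ⊕ 4) ⊕ (5 ⊗ -2)) = 3

Expand innermost to outermost. Recall ⊕ takes the minimum of its arguments and ⊗ takes their sum. Working out the expression ((3 ⊕ 4) ⊕ (5 ⊗ -2)) gives 3.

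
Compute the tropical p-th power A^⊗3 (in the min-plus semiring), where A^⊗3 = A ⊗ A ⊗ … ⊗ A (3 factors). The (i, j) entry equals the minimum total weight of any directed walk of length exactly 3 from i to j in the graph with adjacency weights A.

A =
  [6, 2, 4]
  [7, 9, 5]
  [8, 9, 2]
A^⊗3 =
  [14, 11, 8]
  [15, 15, 9]
  [12, 12, 6]

Each entry (A^⊗3)_ij equals the minimum over all length-3 walks i = v_0 → v_1 → … → v_3 = j of Σ_t A[v_t][v_{t+1}]. For example, for (i, j) = (0, 2) we minimise over 9 possible intermediate vertex sequences; the minimum is 8, attained along the walk 0 → 2 → 2 → 2.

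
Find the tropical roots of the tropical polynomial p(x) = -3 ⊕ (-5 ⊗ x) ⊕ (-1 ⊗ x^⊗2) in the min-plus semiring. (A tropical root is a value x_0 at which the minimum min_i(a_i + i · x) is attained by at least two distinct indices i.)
Roots: {-4, 2}

Each tropical root is a break point of the lower envelope of the lines y = a_i + i · x (there are 3 lines, with slopes 0, 1, ..., 2). Only the lines that attain the minimum somewhere contribute to roots; other lines are dominated. Here the surviving (envelope) indices are i = 2, i = 1, i = 0.
Intersections between consecutive envelope lines give the roots: for adjacent envelope indices i < j the intersection is x = (a_i − a_j) / (j − i). Reading off the sorted break points: {-4, 2}.
Verification: at each break x_0, at least two indices attain the minimum of min_i(a_i + i · x_0).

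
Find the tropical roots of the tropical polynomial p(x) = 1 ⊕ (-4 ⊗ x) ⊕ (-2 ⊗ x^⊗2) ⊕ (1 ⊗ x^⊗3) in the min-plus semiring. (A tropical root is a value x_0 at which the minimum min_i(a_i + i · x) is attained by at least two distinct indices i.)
Roots: {-3, -2, 5}

Each tropical root is a break point of the lower envelope of the lines y = a_i + i · x (there are 4 lines, with slopes 0, 1, ..., 3). Only the lines that attain the minimum somewhere contribute to roots; other lines are dominated. Here the surviving (envelope) indices are i = 3, i = 2, i = 1, i = 0.
Intersections between consecutive envelope lines give the roots: for adjacent envelope indices i < j the intersection is x = (a_i − a_j) / (j − i). Reading off the sorted break points: {-3, -2, 5}.
Verification: at each break x_0, at least two indices attain the minimum of min_i(a_i + i · x_0).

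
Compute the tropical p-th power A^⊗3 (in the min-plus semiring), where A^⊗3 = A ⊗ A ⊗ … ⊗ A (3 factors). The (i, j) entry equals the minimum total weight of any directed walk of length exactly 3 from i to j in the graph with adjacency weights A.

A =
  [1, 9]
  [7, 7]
A^⊗3 =
  [3, 11]
  [9, 17]

Each entry (A^⊗3)_ij equals the minimum over all length-3 walks i = v_0 → v_1 → … → v_3 = j of Σ_t A[v_t][v_{t+1}]. For example, for (i, j) = (0, 1) we minimise over 4 possible intermediate vertex sequences; the minimum is 11, attained along the walk 0 → 0 → 0 → 1.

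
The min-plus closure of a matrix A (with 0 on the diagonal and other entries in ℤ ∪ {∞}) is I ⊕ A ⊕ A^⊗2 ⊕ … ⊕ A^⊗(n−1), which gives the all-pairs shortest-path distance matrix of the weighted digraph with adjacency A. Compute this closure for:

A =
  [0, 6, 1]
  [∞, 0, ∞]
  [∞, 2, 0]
Closure =
  [0, 3, 1]
  [∞, 0, ∞]
  [∞, 2, 0]

This is the Floyd-Warshall all-pairs shortest-path computation. For each intermediate vertex k = 0, 1, …, 2, update dist[i][j] ← min(dist[i][j], dist[i][k] + dist[k][j]). The final matrix gives, for each (i, j), the minimum total weight of any directed path from i to j (possibly empty when i = j).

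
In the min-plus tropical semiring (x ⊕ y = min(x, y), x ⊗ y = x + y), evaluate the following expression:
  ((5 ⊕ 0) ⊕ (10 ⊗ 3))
((5 ⊕ 0) ⊕ (10 ⊗ 3)) = 0

Expand innermost to outermost. Recall ⊕ takes the minimum of its arguments and ⊗ takes their sum. Working out the expression ((5 ⊕ 0) ⊕ (10 ⊗ 3)) gives 0.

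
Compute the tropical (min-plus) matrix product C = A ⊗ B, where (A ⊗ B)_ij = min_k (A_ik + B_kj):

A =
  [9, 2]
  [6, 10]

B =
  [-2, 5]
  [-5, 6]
A ⊗ B =
  [-3, 8]
  [4, 11]

Apply the min-plus product entry-by-entry:
  C[0][0] = min over k of (A[0][0] + B[0][0] = 9 + -2 = 7, A[0][1] + B[1][0] = 2 + -5 = -3) = -3 (attained at k = 1)
  C[0][1] = min over k of (A[0][0] + B[0][1] = 9 + 5 = 14, A[0][1] + B[1][1] = 2 + 6 = 8) = 8 (attained at k = 1)
  C[1][0] = min over k of (A[1][0] + B[0][0] = 6 + -2 = 4, A[1][1] + B[1][0] = 10 + -5 = 5) = 4 (attained at k = 0)
  C[1][1] = min over k of (A[1][0] + B[0][1] = 6 + 5 = 11, A[1][1] + B[1][1] = 10 + 6 = 16) = 11 (attained at k = 0)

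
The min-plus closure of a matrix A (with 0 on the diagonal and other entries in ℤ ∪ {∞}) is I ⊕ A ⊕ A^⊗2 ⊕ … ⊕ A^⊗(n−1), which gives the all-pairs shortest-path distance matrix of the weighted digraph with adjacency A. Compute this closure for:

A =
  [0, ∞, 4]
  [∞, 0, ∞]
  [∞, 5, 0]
Closure =
  [0, 9, 4]
  [∞, 0, ∞]
  [∞, 5, 0]

This is the Floyd-Warshall all-pairs shortest-path computation. For each intermediate vertex k = 0, 1, …, 2, update dist[i][j] ← min(dist[i][j], dist[i][k] + dist[k][j]). The final matrix gives, for each (i, j), the minimum total weight of any directed path from i to j (possibly empty when i = j).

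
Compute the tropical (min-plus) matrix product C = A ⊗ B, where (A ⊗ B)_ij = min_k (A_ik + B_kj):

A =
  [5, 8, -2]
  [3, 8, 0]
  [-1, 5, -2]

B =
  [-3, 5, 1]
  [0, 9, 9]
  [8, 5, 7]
A ⊗ B =
  [2, 3, 5]
  [0, 5, 4]
  [-4, 3, 0]

Apply the min-plus product entry-by-entry:
  C[0][0] = min over k of (A[0][0] + B[0][0] = 5 + -3 = 2, A[0][1] + B[1][0] = 8 + 0 = 8, A[0][2] + B[2][0] = -2 + 8 = 6) = 2 (attained at k = 0)
  C[0][1] = min over k of (A[0][0] + B[0][1] = 5 + 5 = 10, A[0][1] + B[1][1] = 8 + 9 = 17, A[0][2] + B[2][1] = -2 + 5 = 3) = 3 (attained at k = 2)
  C[0][2] = min over k of (A[0][0] + B[0][2] = 5 + 1 = 6, A[0][1] + B[1][2] = 8 + 9 = 17, A[0][2] + B[2][2] = -2 + 7 = 5) = 5 (attained at k = 2)
  C[1][0] = min over k of (A[1][0] + B[0][0] = 3 + -3 = 0, A[1][1] + B[1][0] = 8 + 0 = 8, A[1][2] + B[2][0] = 0 + 8 = 8) = 0 (attained at k = 0)
  C[1][1] = min over k of (A[1][0] + B[0][1] = 3 + 5 = 8, A[1][1] + B[1][1] = 8 + 9 = 17, A[1][2] + B[2][1] = 0 + 5 = 5) = 5 (attained at k = 2)
  C[1][2] = min over k of (A[1][0] + B[0][2] = 3 + 1 = 4, A[1][1] + B[1][2] = 8 + 9 = 17, A[1][2] + B[2][2] = 0 + 7 = 7) = 4 (attained at k = 0)
  C[2][0] = min over k of (A[2][0] + B[0][0] = -1 + -3 = -4, A[2][1] + B[1][0] = 5 + 0 = 5, A[2][2] + B[2][0] = -2 + 8 = 6) = -4 (attained at k = 0)
  C[2][1] = min over k of (A[2][0] + B[0][1] = -1 + 5 = 4, A[2][1] + B[1][1] = 5 + 9 = 14, A[2][2] + B[2][1] = -2 + 5 = 3) = 3 (attained at k = 2)
  C[2][2] = min over k of (A[2][0] + B[0][2] = -1 + 1 = 0, A[2][1] + B[1][2] = 5 + 9 = 14, A[2][2] + B[2][2] = -2 + 7 = 5) = 0 (attained at k = 0)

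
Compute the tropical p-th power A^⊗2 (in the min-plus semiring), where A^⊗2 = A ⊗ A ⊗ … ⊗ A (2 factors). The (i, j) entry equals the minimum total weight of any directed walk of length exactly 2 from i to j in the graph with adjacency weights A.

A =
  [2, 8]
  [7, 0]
A^⊗2 =
  [4, 8]
  [7, 0]

Each entry (A^⊗2)_ij equals the minimum over all length-2 walks i = v_0 → v_1 → … → v_2 = j of Σ_t A[v_t][v_{t+1}]. For example, for (i, j) = (0, 1) we minimise over 2 possible intermediate vertex sequences; the minimum is 8, attained along the walk 0 → 1 → 1.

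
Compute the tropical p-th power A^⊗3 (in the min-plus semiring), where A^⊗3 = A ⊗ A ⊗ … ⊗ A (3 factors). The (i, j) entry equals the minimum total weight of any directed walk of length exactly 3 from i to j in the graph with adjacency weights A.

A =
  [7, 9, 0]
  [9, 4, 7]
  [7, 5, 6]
A^⊗3 =
  [13, 9, 7]
  [16, 12, 13]
  [14, 12, 13]

Each entry (A^⊗3)_ij equals the minimum over all length-3 walks i = v_0 → v_1 → … → v_3 = j of Σ_t A[v_t][v_{t+1}]. For example, for (i, j) = (0, 2) we minimise over 9 possible intermediate vertex sequences; the minimum is 7, attained along the walk 0 → 2 → 0 → 2.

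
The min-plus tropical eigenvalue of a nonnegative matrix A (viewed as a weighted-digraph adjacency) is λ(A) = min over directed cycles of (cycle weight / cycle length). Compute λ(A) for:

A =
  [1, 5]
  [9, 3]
λ(A) = 1

Enumerate directed cycles and compute their means (weight / length). Sample:
  cycle 0 → 0: weight = 1, length = 1, mean = 1/1 ≈ 1.000
  cycle 1 → 1: weight = 3, length = 1, mean = 3/1 ≈ 3.000
  cycle 0 → 1 → 0: weight = 14, length = 2, mean = 14/2 ≈ 7.000
  cycle 1 → 0 → 1: weight = 14, length = 2, mean = 14/2 ≈ 7.000
Minimum mean = 1.000, attained e.g. along the cycle 0 → 0 with weight 1 and length 1. So λ(A) = 1/1 = 1.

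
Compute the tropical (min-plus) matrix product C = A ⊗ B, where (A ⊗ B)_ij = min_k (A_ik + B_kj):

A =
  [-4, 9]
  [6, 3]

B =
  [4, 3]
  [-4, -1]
A ⊗ B =
  [0, -1]
  [-1, 2]

Apply the min-plus product entry-by-entry:
  C[0][0] = min over k of (A[0][0] + B[0][0] = -4 + 4 = 0, A[0][1] + B[1][0] = 9 + -4 = 5) = 0 (attained at k = 0)
  C[0][1] = min over k of (A[0][0] + B[0][1] = -4 + 3 = -1, A[0][1] + B[1][1] = 9 + -1 = 8) = -1 (attained at k = 0)
  C[1][0] = min over k of (A[1][0] + B[0][0] = 6 + 4 = 10, A[1][1] + B[1][0] = 3 + -4 = -1) = -1 (attained at k = 1)
  C[1][1] = min over k of (A[1][0] + B[0][1] = 6 + 3 = 9, A[1][1] + B[1][1] = 3 + -1 = 2) = 2 (attained at k = 1)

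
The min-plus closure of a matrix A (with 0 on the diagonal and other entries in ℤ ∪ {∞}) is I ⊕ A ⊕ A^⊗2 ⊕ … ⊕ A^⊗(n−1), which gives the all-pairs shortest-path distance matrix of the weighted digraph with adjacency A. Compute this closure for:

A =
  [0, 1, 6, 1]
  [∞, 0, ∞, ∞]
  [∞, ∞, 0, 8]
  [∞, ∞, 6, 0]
Closure =
  [0, 1, 6, 1]
  [∞, 0, ∞, ∞]
  [∞, ∞, 0, 8]
  [∞, ∞, 6, 0]

This is the Floyd-Warshall all-pairs shortest-path computation. For each intermediate vertex k = 0, 1, …, 3, update dist[i][j] ← min(dist[i][j], dist[i][k] + dist[k][j]). The final matrix gives, for each (i, j), the minimum total weight of any directed path from i to j (possibly empty when i = j).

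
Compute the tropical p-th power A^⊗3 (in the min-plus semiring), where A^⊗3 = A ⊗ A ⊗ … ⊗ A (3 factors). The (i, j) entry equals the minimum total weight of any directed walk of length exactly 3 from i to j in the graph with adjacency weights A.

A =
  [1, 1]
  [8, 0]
A^⊗3 =
  [3, 1]
  [8, 0]

Each entry (A^⊗3)_ij equals the minimum over all length-3 walks i = v_0 → v_1 → … → v_3 = j of Σ_t A[v_t][v_{t+1}]. For example, for (i, j) = (0, 1) we minimise over 4 possible intermediate vertex sequences; the minimum is 1, attained along the walk 0 → 1 → 1 → 1.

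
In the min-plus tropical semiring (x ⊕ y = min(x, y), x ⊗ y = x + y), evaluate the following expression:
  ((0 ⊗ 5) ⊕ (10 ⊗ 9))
((0 ⊗ 5) ⊕ (10 ⊗ 9)) = 5

Expand innermost to outermost. Recall ⊕ takes the minimum of its arguments and ⊗ takes their sum. Working out the expression ((0 ⊗ 5) ⊕ (10 ⊗ 9)) gives 5.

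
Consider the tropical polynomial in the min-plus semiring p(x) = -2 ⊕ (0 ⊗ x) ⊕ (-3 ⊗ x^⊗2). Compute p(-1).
p(-1) = -5

A tropical monomial a ⊗ x^⊗i evaluates to a + i · x. Evaluating each term at x = -1:
  Term 0 contributes -2 + 0 · -1 = -2
  Term 1 contributes 0 + 1 · -1 = -1
  Term 2 contributes -3 + 2 · -1 = -5
p(-1) = ⊕ of these = min[-2, -1, -5] = -5.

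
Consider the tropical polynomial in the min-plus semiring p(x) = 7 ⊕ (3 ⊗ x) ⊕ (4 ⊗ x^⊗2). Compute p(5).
p(5) = 7

A tropical monomial a ⊗ x^⊗i evaluates to a + i · x. Evaluating each term at x = 5:
  Term 0 contributes 7 + 0 · 5 = 7
  Term 1 contributes 3 + 1 · 5 = 8
  Term 2 contributes 4 + 2 · 5 = 14
p(5) = ⊕ of these = min[7, 8, 14] = 7.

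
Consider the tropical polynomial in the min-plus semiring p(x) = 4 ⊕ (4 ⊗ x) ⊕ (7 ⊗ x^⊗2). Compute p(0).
p(0) = 4

A tropical monomial a ⊗ x^⊗i evaluates to a + i · x. Evaluating each term at x = 0:
  Term 0 contributes 4 + 0 · 0 = 4
  Term 1 contributes 4 + 1 · 0 = 4
  Term 2 contributes 7 + 2 · 0 = 7
p(0) = ⊕ of these = min[4, 4, 7] = 4.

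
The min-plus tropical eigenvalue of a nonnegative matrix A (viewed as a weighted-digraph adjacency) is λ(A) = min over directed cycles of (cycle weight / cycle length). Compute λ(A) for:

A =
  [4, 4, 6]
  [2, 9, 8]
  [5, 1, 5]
λ(A) = 3

Enumerate directed cycles and compute their means (weight / length). Sample:
  cycle 0 → 0: weight = 4, length = 1, mean = 4/1 ≈ 4.000
  cycle 1 → 1: weight = 9, length = 1, mean = 9/1 ≈ 9.000
  cycle 2 → 2: weight = 5, length = 1, mean = 5/1 ≈ 5.000
  cycle 0 → 1 → 0: weight = 6, length = 2, mean = 6/2 ≈ 3.000
  cycle 0 → 2 → 0: weight = 11, length = 2, mean = 11/2 ≈ 5.500
  cycle 1 → 0 → 1: weight = 6, length = 2, mean = 6/2 ≈ 3.000
Minimum mean = 3.000, attained e.g. along the cycle 0 → 1 → 0 with weight 6 and length 2. So λ(A) = 6/2 = 3.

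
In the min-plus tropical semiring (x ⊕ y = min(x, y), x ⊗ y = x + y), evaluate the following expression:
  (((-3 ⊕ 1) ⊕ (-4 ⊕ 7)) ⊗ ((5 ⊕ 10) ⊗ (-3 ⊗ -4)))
(((-3 ⊕ 1) ⊕ (-4 ⊕ 7)) ⊗ ((5 ⊕ 10) ⊗ (-3 ⊗ -4))) = -6

Expand innermost to outermost. Recall ⊕ takes the minimum of its arguments and ⊗ takes their sum. Working out the expression (((-3 ⊕ 1) ⊕ (-4 ⊕ 7)) ⊗ ((5 ⊕ 10) ⊗ (-3 ⊗ -4))) gives -6.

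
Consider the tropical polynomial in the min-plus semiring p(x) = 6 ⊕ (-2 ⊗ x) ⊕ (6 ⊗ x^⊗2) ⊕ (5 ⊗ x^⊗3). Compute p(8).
p(8) = 6

A tropical monomial a ⊗ x^⊗i evaluates to a + i · x. Evaluating each term at x = 8:
  Term 0 contributes 6 + 0 · 8 = 6
  Term 1 contributes -2 + 1 · 8 = 6
  Term 2 contributes 6 + 2 · 8 = 22
  Term 3 contributes 5 + 3 · 8 = 29
p(8) = ⊕ of these = min[6, 6, 22, 29] = 6.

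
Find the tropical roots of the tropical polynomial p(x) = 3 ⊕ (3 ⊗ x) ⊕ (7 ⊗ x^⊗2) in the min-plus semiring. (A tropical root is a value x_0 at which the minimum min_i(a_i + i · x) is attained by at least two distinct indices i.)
Roots: {-4, 0}

Each tropical root is a break point of the lower envelope of the lines y = a_i + i · x (there are 3 lines, with slopes 0, 1, ..., 2). Only the lines that attain the minimum somewhere contribute to roots; other lines are dominated. Here the surviving (envelope) indices are i = 2, i = 1, i = 0.
Intersections between consecutive envelope lines give the roots: for adjacent envelope indices i < j the intersection is x = (a_i − a_j) / (j − i). Reading off the sorted break points: {-4, 0}.
Verification: at each break x_0, at least two indices attain the minimum of min_i(a_i + i · x_0).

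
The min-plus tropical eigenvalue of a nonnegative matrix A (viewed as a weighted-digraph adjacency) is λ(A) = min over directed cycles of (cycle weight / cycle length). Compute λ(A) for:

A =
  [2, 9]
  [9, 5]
λ(A) = 2

Enumerate directed cycles and compute their means (weight / length). Sample:
  cycle 0 → 0: weight = 2, length = 1, mean = 2/1 ≈ 2.000
  cycle 1 → 1: weight = 5, length = 1, mean = 5/1 ≈ 5.000
  cycle 0 → 1 → 0: weight = 18, length = 2, mean = 18/2 ≈ 9.000
  cycle 1 → 0 → 1: weight = 18, length = 2, mean = 18/2 ≈ 9.000
Minimum mean = 2.000, attained e.g. along the cycle 0 → 0 with weight 2 and length 1. So λ(A) = 2/1 = 2.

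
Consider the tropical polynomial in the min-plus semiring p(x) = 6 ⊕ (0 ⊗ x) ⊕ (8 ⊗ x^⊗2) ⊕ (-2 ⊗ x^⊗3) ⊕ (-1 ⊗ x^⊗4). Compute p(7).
p(7) = 6

A tropical monomial a ⊗ x^⊗i evaluates to a + i · x. Evaluating each term at x = 7:
  Term 0 contributes 6 + 0 · 7 = 6
  Term 1 contributes 0 + 1 · 7 = 7
  Term 2 contributes 8 + 2 · 7 = 22
  Term 3 contributes -2 + 3 · 7 = 19
  Term 4 contributes -1 + 4 · 7 = 27
p(7) = ⊕ of these = min[6, 7, 22, 19, 27] = 6.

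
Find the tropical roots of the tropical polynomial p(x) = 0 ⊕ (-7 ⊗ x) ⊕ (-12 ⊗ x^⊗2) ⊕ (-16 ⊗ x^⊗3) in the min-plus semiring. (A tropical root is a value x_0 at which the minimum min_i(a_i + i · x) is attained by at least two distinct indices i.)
Roots: {4, 5, 7}

Each tropical root is a break point of the lower envelope of the lines y = a_i + i · x (there are 4 lines, with slopes 0, 1, ..., 3). Only the lines that attain the minimum somewhere contribute to roots; other lines are dominated. Here the surviving (envelope) indices are i = 3, i = 2, i = 1, i = 0.
Intersections between consecutive envelope lines give the roots: for adjacent envelope indices i < j the intersection is x = (a_i − a_j) / (j − i). Reading off the sorted break points: {4, 5, 7}.
Verification: at each break x_0, at least two indices attain the minimum of min_i(a_i + i · x_0).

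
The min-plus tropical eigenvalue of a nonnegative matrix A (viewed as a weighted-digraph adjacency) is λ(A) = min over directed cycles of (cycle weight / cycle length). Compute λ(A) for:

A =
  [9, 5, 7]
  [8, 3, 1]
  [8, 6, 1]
λ(A) = 1

Enumerate directed cycles and compute their means (weight / length). Sample:
  cycle 0 → 0: weight = 9, length = 1, mean = 9/1 ≈ 9.000
  cycle 1 → 1: weight = 3, length = 1, mean = 3/1 ≈ 3.000
  cycle 2 → 2: weight = 1, length = 1, mean = 1/1 ≈ 1.000
  cycle 0 → 1 → 0: weight = 13, length = 2, mean = 13/2 ≈ 6.500
  cycle 0 → 2 → 0: weight = 15, length = 2, mean = 15/2 ≈ 7.500
  cycle 1 → 0 → 1: weight = 13, length = 2, mean = 13/2 ≈ 6.500
Minimum mean = 1.000, attained e.g. along the cycle 2 → 2 with weight 1 and length 1. So λ(A) = 1/1 = 1.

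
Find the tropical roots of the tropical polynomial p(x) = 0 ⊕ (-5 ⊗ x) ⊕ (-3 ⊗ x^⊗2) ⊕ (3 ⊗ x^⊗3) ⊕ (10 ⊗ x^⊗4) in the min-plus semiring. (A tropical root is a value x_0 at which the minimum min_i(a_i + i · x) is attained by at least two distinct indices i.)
Roots: {-7, -6, -2, 5}

Each tropical root is a break point of the lower envelope of the lines y = a_i + i · x (there are 5 lines, with slopes 0, 1, ..., 4). Only the lines that attain the minimum somewhere contribute to roots; other lines are dominated. Here the surviving (envelope) indices are i = 4, i = 3, i = 2, i = 1, i = 0.
Intersections between consecutive envelope lines give the roots: for adjacent envelope indices i < j the intersection is x = (a_i − a_j) / (j − i). Reading off the sorted break points: {-7, -6, -2, 5}.
Verification: at each break x_0, at least two indices attain the minimum of min_i(a_i + i · x_0).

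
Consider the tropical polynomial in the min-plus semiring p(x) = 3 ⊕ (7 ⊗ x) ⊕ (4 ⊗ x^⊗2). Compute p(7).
p(7) = 3

A tropical monomial a ⊗ x^⊗i evaluates to a + i · x. Evaluating each term at x = 7:
  Term 0 contributes 3 + 0 · 7 = 3
  Term 1 contributes 7 + 1 · 7 = 14
  Term 2 contributes 4 + 2 · 7 = 18
p(7) = ⊕ of these = min[3, 14, 18] = 3.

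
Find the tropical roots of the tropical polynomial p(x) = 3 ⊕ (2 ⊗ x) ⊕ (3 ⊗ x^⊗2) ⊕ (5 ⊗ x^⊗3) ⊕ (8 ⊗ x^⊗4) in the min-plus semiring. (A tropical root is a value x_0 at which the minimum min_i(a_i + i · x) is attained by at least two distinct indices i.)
Roots: {-3, -2, -1, 1}

Each tropical root is a break point of the lower envelope of the lines y = a_i + i · x (there are 5 lines, with slopes 0, 1, ..., 4). Only the lines that attain the minimum somewhere contribute to roots; other lines are dominated. Here the surviving (envelope) indices are i = 4, i = 3, i = 2, i = 1, i = 0.
Intersections between consecutive envelope lines give the roots: for adjacent envelope indices i < j the intersection is x = (a_i − a_j) / (j − i). Reading off the sorted break points: {-3, -2, -1, 1}.
Verification: at each break x_0, at least two indices attain the minimum of min_i(a_i + i · x_0).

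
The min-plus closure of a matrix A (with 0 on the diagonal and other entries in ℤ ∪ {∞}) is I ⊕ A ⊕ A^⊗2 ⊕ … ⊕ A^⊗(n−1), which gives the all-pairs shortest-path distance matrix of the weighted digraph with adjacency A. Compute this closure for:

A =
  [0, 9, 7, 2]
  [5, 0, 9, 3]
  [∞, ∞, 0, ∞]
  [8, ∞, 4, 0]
Closure =
  [0, 9, 6, 2]
  [5, 0, 7, 3]
  [∞, ∞, 0, ∞]
  [8, 17, 4, 0]

This is the Floyd-Warshall all-pairs shortest-path computation. For each intermediate vertex k = 0, 1, …, 3, update dist[i][j] ← min(dist[i][j], dist[i][k] + dist[k][j]). The final matrix gives, for each (i, j), the minimum total weight of any directed path from i to j (possibly empty when i = j).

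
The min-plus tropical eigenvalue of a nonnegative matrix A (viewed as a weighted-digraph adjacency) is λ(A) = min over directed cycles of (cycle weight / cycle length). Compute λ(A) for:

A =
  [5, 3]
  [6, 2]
λ(A) = 2

Enumerate directed cycles and compute their means (weight / length). Sample:
  cycle 0 → 0: weight = 5, length = 1, mean = 5/1 ≈ 5.000
  cycle 1 → 1: weight = 2, length = 1, mean = 2/1 ≈ 2.000
  cycle 0 → 1 → 0: weight = 9, length = 2, mean = 9/2 ≈ 4.500
  cycle 1 → 0 → 1: weight = 9, length = 2, mean = 9/2 ≈ 4.500
Minimum mean = 2.000, attained e.g. along the cycle 1 → 1 with weight 2 and length 1. So λ(A) = 2/1 = 2.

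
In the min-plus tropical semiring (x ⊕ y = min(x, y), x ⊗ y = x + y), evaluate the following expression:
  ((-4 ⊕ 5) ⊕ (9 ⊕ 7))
((-4 ⊕ 5) ⊕ (9 ⊕ 7)) = -4

Expand innermost to outermost. Recall ⊕ takes the minimum of its arguments and ⊗ takes their sum. Working out the expression ((-4 ⊕ 5) ⊕ (9 ⊕ 7)) gives -4.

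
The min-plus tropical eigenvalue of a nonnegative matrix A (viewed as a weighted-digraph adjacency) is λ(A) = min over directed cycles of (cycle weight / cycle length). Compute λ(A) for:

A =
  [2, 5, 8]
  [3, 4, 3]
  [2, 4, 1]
λ(A) = 1

Enumerate directed cycles and compute their means (weight / length). Sample:
  cycle 0 → 0: weight = 2, length = 1, mean = 2/1 ≈ 2.000
  cycle 1 → 1: weight = 4, length = 1, mean = 4/1 ≈ 4.000
  cycle 2 → 2: weight = 1, length = 1, mean = 1/1 ≈ 1.000
  cycle 0 → 1 → 0: weight = 8, length = 2, mean = 8/2 ≈ 4.000
  cycle 0 → 2 → 0: weight = 10, length = 2, mean = 10/2 ≈ 5.000
  cycle 1 → 0 → 1: weight = 8, length = 2, mean = 8/2 ≈ 4.000
Minimum mean = 1.000, attained e.g. along the cycle 2 → 2 with weight 1 and length 1. So λ(A) = 1/1 = 1.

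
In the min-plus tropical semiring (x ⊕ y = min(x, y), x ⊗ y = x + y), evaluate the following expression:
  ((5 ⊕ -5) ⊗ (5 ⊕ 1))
((5 ⊕ -5) ⊗ (5 ⊕ 1)) = -4

Expand innermost to outermost. Recall ⊕ takes the minimum of its arguments and ⊗ takes their sum. Working out the expression ((5 ⊕ -5) ⊗ (5 ⊕ 1)) gives -4.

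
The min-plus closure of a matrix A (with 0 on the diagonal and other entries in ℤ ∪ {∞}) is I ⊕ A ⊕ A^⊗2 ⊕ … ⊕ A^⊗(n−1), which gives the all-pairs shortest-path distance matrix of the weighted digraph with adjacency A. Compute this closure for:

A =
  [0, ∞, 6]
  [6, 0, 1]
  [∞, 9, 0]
Closure =
  [0, 15, 6]
  [6, 0, 1]
  [15, 9, 0]

This is the Floyd-Warshall all-pairs shortest-path computation. For each intermediate vertex k = 0, 1, …, 2, update dist[i][j] ← min(dist[i][j], dist[i][k] + dist[k][j]). The final matrix gives, for each (i, j), the minimum total weight of any directed path from i to j (possibly empty when i = j).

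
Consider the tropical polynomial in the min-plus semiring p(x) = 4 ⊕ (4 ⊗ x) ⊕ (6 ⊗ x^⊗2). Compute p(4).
p(4) = 4

A tropical monomial a ⊗ x^⊗i evaluates to a + i · x. Evaluating each term at x = 4:
  Term 0 contributes 4 + 0 · 4 = 4
  Term 1 contributes 4 + 1 · 4 = 8
  Term 2 contributes 6 + 2 · 4 = 14
p(4) = ⊕ of these = min[4, 8, 14] = 4.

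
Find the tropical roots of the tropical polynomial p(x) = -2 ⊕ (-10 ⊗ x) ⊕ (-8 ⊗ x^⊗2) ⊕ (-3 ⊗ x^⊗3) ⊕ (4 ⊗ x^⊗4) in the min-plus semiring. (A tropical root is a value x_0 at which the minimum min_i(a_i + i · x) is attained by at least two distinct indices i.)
Roots: {-7, -5, -2, 8}

Each tropical root is a break point of the lower envelope of the lines y = a_i + i · x (there are 5 lines, with slopes 0, 1, ..., 4). Only the lines that attain the minimum somewhere contribute to roots; other lines are dominated. Here the surviving (envelope) indices are i = 4, i = 3, i = 2, i = 1, i = 0.
Intersections between consecutive envelope lines give the roots: for adjacent envelope indices i < j the intersection is x = (a_i − a_j) / (j − i). Reading off the sorted break points: {-7, -5, -2, 8}.
Verification: at each break x_0, at least two indices attain the minimum of min_i(a_i + i · x_0).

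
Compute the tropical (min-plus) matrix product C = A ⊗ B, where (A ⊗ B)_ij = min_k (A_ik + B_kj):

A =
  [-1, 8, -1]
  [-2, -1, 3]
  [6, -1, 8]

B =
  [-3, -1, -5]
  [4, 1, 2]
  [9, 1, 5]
A ⊗ B =
  [-4, -2, -6]
  [-5, -3, -7]
  [3, 0, 1]

Apply the min-plus product entry-by-entry:
  C[0][0] = min over k of (A[0][0] + B[0][0] = -1 + -3 = -4, A[0][1] + B[1][0] = 8 + 4 = 12, A[0][2] + B[2][0] = -1 + 9 = 8) = -4 (attained at k = 0)
  C[0][1] = min over k of (A[0][0] + B[0][1] = -1 + -1 = -2, A[0][1] + B[1][1] = 8 + 1 = 9, A[0][2] + B[2][1] = -1 + 1 = 0) = -2 (attained at k = 0)
  C[0][2] = min over k of (A[0][0] + B[0][2] = -1 + -5 = -6, A[0][1] + B[1][2] = 8 + 2 = 10, A[0][2] + B[2][2] = -1 + 5 = 4) = -6 (attained at k = 0)
  C[1][0] = min over k of (A[1][0] + B[0][0] = -2 + -3 = -5, A[1][1] + B[1][0] = -1 + 4 = 3, A[1][2] + B[2][0] = 3 + 9 = 12) = -5 (attained at k = 0)
  C[1][1] = min over k of (A[1][0] + B[0][1] = -2 + -1 = -3, A[1][1] + B[1][1] = -1 + 1 = 0, A[1][2] + B[2][1] = 3 + 1 = 4) = -3 (attained at k = 0)
  C[1][2] = min over k of (A[1][0] + B[0][2] = -2 + -5 = -7, A[1][1] + B[1][2] = -1 + 2 = 1, A[1][2] + B[2][2] = 3 + 5 = 8) = -7 (attained at k = 0)
  C[2][0] = min over k of (A[2][0] + B[0][0] = 6 + -3 = 3, A[2][1] + B[1][0] = -1 + 4 = 3, A[2][2] + B[2][0] = 8 + 9 = 17) = 3 (attained at k = 0)
  C[2][1] = min over k of (A[2][0] + B[0][1] = 6 + -1 = 5, A[2][1] + B[1][1] = -1 + 1 = 0, A[2][2] + B[2][1] = 8 + 1 = 9) = 0 (attained at k = 1)
  C[2][2] = min over k of (A[2][0] + B[0][2] = 6 + -5 = 1, A[2][1] + B[1][2] = -1 + 2 = 1, A[2][2] + B[2][2] = 8 + 5 = 13) = 1 (attained at k = 0)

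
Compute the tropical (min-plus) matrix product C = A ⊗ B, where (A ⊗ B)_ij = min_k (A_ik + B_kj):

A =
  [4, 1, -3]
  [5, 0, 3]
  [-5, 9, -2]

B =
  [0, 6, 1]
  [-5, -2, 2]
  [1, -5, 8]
A ⊗ B =
  [-4, -8, 3]
  [-5, -2, 2]
  [-5, -7, -4]

Apply the min-plus product entry-by-entry:
  C[0][0] = min over k of (A[0][0] + B[0][0] = 4 + 0 = 4, A[0][1] + B[1][0] = 1 + -5 = -4, A[0][2] + B[2][0] = -3 + 1 = -2) = -4 (attained at k = 1)
  C[0][1] = min over k of (A[0][0] + B[0][1] = 4 + 6 = 10, A[0][1] + B[1][1] = 1 + -2 = -1, A[0][2] + B[2][1] = -3 + -5 = -8) = -8 (attained at k = 2)
  C[0][2] = min over k of (A[0][0] + B[0][2] = 4 + 1 = 5, A[0][1] + B[1][2] = 1 + 2 = 3, A[0][2] + B[2][2] = -3 + 8 = 5) = 3 (attained at k = 1)
  C[1][0] = min over k of (A[1][0] + B[0][0] = 5 + 0 = 5, A[1][1] + B[1][0] = 0 + -5 = -5, A[1][2] + B[2][0] = 3 + 1 = 4) = -5 (attained at k = 1)
  C[1][1] = min over k of (A[1][0] + B[0][1] = 5 + 6 = 11, A[1][1] + B[1][1] = 0 + -2 = -2, A[1][2] + B[2][1] = 3 + -5 = -2) = -2 (attained at k = 1)
  C[1][2] = min over k of (A[1][0] + B[0][2] = 5 + 1 = 6, A[1][1] + B[1][2] = 0 + 2 = 2, A[1][2] + B[2][2] = 3 + 8 = 11) = 2 (attained at k = 1)
  C[2][0] = min over k of (A[2][0] + B[0][0] = -5 + 0 = -5, A[2][1] + B[1][0] = 9 + -5 = 4, A[2][2] + B[2][0] = -2 + 1 = -1) = -5 (attained at k = 0)
  C[2][1] = min over k of (A[2][0] + B[0][1] = -5 + 6 = 1, A[2][1] + B[1][1] = 9 + -2 = 7, A[2][2] + B[2][1] = -2 + -5 = -7) = -7 (attained at k = 2)
  C[2][2] = min over k of (A[2][0] + B[0][2] = -5 + 1 = -4, A[2][1] + B[1][2] = 9 + 2 = 11, A[2][2] + B[2][2] = -2 + 8 = 6) = -4 (attained at k = 0)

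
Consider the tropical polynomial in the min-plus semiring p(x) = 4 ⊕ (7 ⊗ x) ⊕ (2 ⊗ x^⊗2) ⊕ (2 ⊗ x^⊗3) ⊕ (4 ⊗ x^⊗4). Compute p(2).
p(2) = 4

A tropical monomial a ⊗ x^⊗i evaluates to a + i · x. Evaluating each term at x = 2:
  Term 0 contributes 4 + 0 · 2 = 4
  Term 1 contributes 7 + 1 · 2 = 9
  Term 2 contributes 2 + 2 · 2 = 6
  Term 3 contributes 2 + 3 · 2 = 8
  Term 4 contributes 4 + 4 · 2 = 12
p(2) = ⊕ of these = min[4, 9, 6, 8, 12] = 4.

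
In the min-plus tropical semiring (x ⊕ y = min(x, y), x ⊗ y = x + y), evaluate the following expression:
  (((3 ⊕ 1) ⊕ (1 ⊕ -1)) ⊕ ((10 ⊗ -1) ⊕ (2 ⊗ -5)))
(((3 ⊕ 1) ⊕ (1 ⊕ -1)) ⊕ ((10 ⊗ -1) ⊕ (2 ⊗ -5))) = -3

Expand innermost to outermost. Recall ⊕ takes the minimum of its arguments and ⊗ takes their sum. Working out the expression (((3 ⊕ 1) ⊕ (1 ⊕ -1)) ⊕ ((10 ⊗ -1) ⊕ (2 ⊗ -5))) gives -3.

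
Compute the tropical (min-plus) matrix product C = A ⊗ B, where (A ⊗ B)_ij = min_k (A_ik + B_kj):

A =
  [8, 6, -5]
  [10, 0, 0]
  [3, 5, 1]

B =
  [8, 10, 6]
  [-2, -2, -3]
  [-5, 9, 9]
A ⊗ B =
  [-10, 4, 3]
  [-5, -2, -3]
  [-4, 3, 2]

Apply the min-plus product entry-by-entry:
  C[0][0] = min over k of (A[0][0] + B[0][0] = 8 + 8 = 16, A[0][1] + B[1][0] = 6 + -2 = 4, A[0][2] + B[2][0] = -5 + -5 = -10) = -10 (attained at k = 2)
  C[0][1] = min over k of (A[0][0] + B[0][1] = 8 + 10 = 18, A[0][1] + B[1][1] = 6 + -2 = 4, A[0][2] + B[2][1] = -5 + 9 = 4) = 4 (attained at k = 1)
  C[0][2] = min over k of (A[0][0] + B[0][2] = 8 + 6 = 14, A[0][1] + B[1][2] = 6 + -3 = 3, A[0][2] + B[2][2] = -5 + 9 = 4) = 3 (attained at k = 1)
  C[1][0] = min over k of (A[1][0] + B[0][0] = 10 + 8 = 18, A[1][1] + B[1][0] = 0 + -2 = -2, A[1][2] + B[2][0] = 0 + -5 = -5) = -5 (attained at k = 2)
  C[1][1] = min over k of (A[1][0] + B[0][1] = 10 + 10 = 20, A[1][1] + B[1][1] = 0 + -2 = -2, A[1][2] + B[2][1] = 0 + 9 = 9) = -2 (attained at k = 1)
  C[1][2] = min over k of (A[1][0] + B[0][2] = 10 + 6 = 16, A[1][1] + B[1][2] = 0 + -3 = -3, A[1][2] + B[2][2] = 0 + 9 = 9) = -3 (attained at k = 1)
  C[2][0] = min over k of (A[2][0] + B[0][0] = 3 + 8 = 11, A[2][1] + B[1][0] = 5 + -2 = 3, A[2][2] + B[2][0] = 1 + -5 = -4) = -4 (attained at k = 2)
  C[2][1] = min over k of (A[2][0] + B[0][1] = 3 + 10 = 13, A[2][1] + B[1][1] = 5 + -2 = 3, A[2][2] + B[2][1] = 1 + 9 = 10) = 3 (attained at k = 1)
  C[2][2] = min over k of (A[2][0] + B[0][2] = 3 + 6 = 9, A[2][1] + B[1][2] = 5 + -3 = 2, A[2][2] + B[2][2] = 1 + 9 = 10) = 2 (attained at k = 1)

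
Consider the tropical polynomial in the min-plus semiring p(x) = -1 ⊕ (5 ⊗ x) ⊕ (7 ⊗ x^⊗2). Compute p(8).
p(8) = -1

A tropical monomial a ⊗ x^⊗i evaluates to a + i · x. Evaluating each term at x = 8:
  Term 0 contributes -1 + 0 · 8 = -1
  Term 1 contributes 5 + 1 · 8 = 13
  Term 2 contributes 7 + 2 · 8 = 23
p(8) = ⊕ of these = min[-1, 13, 23] = -1.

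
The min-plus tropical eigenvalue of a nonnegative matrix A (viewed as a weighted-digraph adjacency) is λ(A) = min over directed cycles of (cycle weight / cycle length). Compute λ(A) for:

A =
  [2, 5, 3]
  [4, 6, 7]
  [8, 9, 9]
λ(A) = 2

Enumerate directed cycles and compute their means (weight / length). Sample:
  cycle 0 → 0: weight = 2, length = 1, mean = 2/1 ≈ 2.000
  cycle 1 → 1: weight = 6, length = 1, mean = 6/1 ≈ 6.000
  cycle 2 → 2: weight = 9, length = 1, mean = 9/1 ≈ 9.000
  cycle 0 → 1 → 0: weight = 9, length = 2, mean = 9/2 ≈ 4.500
  cycle 0 → 2 → 0: weight = 11, length = 2, mean = 11/2 ≈ 5.500
  cycle 1 → 0 → 1: weight = 9, length = 2, mean = 9/2 ≈ 4.500
Minimum mean = 2.000, attained e.g. along the cycle 0 → 0 with weight 2 and length 1. So λ(A) = 2/1 = 2.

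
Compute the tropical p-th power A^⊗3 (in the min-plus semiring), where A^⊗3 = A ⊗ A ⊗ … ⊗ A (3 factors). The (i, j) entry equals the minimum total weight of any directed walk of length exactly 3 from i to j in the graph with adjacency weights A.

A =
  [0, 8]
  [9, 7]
A^⊗3 =
  [0, 8]
  [9, 17]

Each entry (A^⊗3)_ij equals the minimum over all length-3 walks i = v_0 → v_1 → … → v_3 = j of Σ_t A[v_t][v_{t+1}]. For example, for (i, j) = (0, 1) we minimise over 4 possible intermediate vertex sequences; the minimum is 8, attained along the walk 0 → 0 → 0 → 1.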